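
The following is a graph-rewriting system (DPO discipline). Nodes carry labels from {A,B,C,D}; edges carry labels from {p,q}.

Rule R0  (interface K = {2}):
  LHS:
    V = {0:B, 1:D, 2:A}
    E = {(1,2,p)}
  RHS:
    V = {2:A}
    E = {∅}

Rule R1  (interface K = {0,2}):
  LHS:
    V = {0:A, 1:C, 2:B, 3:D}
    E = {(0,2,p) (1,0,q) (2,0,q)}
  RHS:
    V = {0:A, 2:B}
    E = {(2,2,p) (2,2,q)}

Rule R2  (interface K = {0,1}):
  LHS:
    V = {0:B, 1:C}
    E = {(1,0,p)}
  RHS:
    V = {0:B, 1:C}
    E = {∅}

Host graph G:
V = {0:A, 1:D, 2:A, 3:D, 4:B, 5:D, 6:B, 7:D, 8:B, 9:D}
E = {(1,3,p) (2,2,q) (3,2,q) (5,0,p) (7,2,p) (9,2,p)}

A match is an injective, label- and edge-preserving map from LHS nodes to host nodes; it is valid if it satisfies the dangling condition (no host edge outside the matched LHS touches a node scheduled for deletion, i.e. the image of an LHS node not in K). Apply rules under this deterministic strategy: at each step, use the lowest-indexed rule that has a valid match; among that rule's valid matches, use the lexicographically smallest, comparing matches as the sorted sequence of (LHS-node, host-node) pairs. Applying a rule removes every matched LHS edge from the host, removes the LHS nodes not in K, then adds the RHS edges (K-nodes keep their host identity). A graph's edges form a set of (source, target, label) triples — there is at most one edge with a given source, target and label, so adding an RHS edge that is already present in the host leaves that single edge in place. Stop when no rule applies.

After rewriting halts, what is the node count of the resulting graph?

[0] host  ⇒  10 nodes, 6 edges  {1-p->3 2-q->2 3-q->2 5-p->0 7-p->2 9-p->2}
[1] R0 @ {0↦4, 1↦5, 2↦0}  ⇒  8 nodes, 5 edges  {1-p->3 2-q->2 3-q->2 7-p->2 9-p->2}
[2] R0 @ {0↦6, 1↦7, 2↦2}  ⇒  6 nodes, 4 edges  {1-p->3 2-q->2 3-q->2 9-p->2}
[3] R0 @ {0↦8, 1↦9, 2↦2}  ⇒  4 nodes, 3 edges  {1-p->3 2-q->2 3-q->2}
final graph: no rule applies after step 3
NF nodes: {0:A, 1:D, 2:A, 3:D}

Answer: 4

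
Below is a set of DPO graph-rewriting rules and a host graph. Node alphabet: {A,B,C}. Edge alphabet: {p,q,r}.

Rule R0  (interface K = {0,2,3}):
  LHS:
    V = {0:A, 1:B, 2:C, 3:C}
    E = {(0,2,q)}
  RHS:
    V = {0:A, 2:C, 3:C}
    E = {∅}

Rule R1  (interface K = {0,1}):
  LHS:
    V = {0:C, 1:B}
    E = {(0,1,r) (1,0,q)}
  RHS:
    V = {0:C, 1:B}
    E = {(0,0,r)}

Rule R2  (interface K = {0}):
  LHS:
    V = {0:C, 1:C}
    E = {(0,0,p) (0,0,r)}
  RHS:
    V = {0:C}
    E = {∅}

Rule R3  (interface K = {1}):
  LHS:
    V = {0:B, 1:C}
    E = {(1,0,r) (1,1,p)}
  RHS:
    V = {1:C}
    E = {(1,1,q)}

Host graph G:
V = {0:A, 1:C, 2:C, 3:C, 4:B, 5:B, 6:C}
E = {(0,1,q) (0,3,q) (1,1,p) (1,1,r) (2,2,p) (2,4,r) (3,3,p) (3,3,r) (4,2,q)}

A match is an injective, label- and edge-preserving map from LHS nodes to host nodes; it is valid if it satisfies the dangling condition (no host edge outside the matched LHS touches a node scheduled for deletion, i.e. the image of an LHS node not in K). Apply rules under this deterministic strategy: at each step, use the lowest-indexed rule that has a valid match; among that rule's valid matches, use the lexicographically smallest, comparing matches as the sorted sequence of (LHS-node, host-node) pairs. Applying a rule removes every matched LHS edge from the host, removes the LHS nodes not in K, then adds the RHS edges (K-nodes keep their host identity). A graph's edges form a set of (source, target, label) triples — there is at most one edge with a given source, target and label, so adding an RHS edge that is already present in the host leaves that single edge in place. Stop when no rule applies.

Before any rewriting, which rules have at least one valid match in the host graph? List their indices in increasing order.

R0: 6 valid matches — {0↦0, 1↦5, 2↦1, 3↦2}, {0↦0, 1↦5, 2↦1, 3↦3}, {0↦0, 1↦5, 2↦1, 3↦6} (+3 more)
R1: 1 valid match — {0↦2, 1↦4}
R2: 2 valid matches — {0↦1, 1↦6}, {0↦3, 1↦6}
R3: no valid match — 1 raw match, all fail dangling condition

Answer: [R0,R1,R2]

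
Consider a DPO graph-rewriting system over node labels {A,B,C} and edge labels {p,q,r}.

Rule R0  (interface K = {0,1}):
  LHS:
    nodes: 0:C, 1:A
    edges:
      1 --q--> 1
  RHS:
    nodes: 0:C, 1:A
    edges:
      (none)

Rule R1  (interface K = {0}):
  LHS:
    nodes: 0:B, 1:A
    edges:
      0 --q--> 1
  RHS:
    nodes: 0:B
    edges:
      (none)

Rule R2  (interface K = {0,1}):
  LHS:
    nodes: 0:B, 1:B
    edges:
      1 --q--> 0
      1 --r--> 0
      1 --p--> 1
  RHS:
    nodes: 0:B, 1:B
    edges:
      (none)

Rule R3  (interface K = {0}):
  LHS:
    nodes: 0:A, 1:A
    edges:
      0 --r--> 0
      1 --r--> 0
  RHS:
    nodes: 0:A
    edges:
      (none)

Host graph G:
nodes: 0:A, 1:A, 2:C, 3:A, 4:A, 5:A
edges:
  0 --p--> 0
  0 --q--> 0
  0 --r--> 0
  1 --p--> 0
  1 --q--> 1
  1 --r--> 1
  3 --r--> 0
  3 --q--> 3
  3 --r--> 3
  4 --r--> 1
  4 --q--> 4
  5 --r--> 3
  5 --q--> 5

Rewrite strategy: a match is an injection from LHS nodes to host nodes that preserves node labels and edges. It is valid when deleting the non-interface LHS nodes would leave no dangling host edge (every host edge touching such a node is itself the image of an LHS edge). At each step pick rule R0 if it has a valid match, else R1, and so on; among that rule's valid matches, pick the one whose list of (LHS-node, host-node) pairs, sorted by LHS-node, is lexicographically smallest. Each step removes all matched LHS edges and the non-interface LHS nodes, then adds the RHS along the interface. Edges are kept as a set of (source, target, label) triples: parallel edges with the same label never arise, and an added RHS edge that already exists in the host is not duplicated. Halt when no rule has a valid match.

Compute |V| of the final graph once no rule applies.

[0] host  ⇒  6 nodes, 13 edges  {0-p->0 0-q->0 0-r->0 1-p->0 1-q->1 1-r->1 3-r->0 3-q->3 3-r->3 4-r->1 4-q->4 5-r->3 5-q->5}
[1] R0 @ {0↦2, 1↦0}  ⇒  6 nodes, 12 edges  {0-p->0 0-r->0 1-p->0 1-q->1 1-r->1 3-r->0 3-q->3 3-r->3 4-r->1 4-q->4 5-r->3 5-q->5}
[2] R0 @ {0↦2, 1↦1}  ⇒  6 nodes, 11 edges  {0-p->0 0-r->0 1-p->0 1-r->1 3-r->0 3-q->3 3-r->3 4-r->1 4-q->4 5-r->3 5-q->5}
[3] R0 @ {0↦2, 1↦3}  ⇒  6 nodes, 10 edges  {0-p->0 0-r->0 1-p->0 1-r->1 3-r->0 3-r->3 4-r->1 4-q->4 5-r->3 5-q->5}
[4] R0 @ {0↦2, 1↦4}  ⇒  6 nodes, 9 edges  {0-p->0 0-r->0 1-p->0 1-r->1 3-r->0 3-r->3 4-r->1 5-r->3 5-q->5}
[5] R0 @ {0↦2, 1↦5}  ⇒  6 nodes, 8 edges  {0-p->0 0-r->0 1-p->0 1-r->1 3-r->0 3-r->3 4-r->1 5-r->3}
[6] R3 @ {0↦1, 1↦4}  ⇒  5 nodes, 6 edges  {0-p->0 0-r->0 1-p->0 3-r->0 3-r->3 5-r->3}
[7] R3 @ {0↦3, 1↦5}  ⇒  4 nodes, 4 edges  {0-p->0 0-r->0 1-p->0 3-r->0}
[8] R3 @ {0↦0, 1↦3}  ⇒  3 nodes, 2 edges  {0-p->0 1-p->0}
halt: no rule applies after step 8
NF nodes: {0:A, 1:A, 2:C}

Answer: 3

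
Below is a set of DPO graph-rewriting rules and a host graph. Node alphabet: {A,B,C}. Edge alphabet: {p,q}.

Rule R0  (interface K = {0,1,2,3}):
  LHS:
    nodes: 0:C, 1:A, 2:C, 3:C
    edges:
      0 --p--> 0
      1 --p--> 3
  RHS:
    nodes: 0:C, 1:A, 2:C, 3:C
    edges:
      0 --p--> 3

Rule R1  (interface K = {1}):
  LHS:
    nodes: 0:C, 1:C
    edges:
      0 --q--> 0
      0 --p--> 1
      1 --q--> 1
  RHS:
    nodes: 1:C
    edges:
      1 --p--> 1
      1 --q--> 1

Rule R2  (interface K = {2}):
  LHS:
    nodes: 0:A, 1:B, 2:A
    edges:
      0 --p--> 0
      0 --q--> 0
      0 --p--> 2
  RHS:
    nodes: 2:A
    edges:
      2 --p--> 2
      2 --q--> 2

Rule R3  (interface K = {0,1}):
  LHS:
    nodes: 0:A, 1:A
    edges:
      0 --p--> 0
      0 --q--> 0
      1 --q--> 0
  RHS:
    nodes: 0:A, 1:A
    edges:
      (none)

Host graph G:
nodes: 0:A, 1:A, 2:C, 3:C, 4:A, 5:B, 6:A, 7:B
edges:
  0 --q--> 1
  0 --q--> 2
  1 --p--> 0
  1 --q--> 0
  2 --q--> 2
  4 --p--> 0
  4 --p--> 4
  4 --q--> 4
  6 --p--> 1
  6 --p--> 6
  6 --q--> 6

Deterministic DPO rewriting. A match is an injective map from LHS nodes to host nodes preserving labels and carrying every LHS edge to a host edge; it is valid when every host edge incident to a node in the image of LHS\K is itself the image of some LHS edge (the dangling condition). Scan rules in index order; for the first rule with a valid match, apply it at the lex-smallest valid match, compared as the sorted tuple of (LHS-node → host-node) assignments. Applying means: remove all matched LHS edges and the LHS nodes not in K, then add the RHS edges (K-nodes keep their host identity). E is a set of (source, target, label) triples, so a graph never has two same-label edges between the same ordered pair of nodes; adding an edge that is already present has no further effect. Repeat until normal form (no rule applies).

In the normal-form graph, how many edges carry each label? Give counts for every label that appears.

[0] host  ⇒  8 nodes, 11 edges  {0-q->1 0-q->2 1-p->0 1-q->0 2-q->2 4-p->0 4-p->4 4-q->4 6-p->1 6-p->6 6-q->6}
[1] R2 @ {0↦4, 1↦5, 2↦0}  ⇒  6 nodes, 10 edges  {0-p->0 0-q->0 0-q->1 0-q->2 1-p->0 1-q->0 2-q->2 6-p->1 6-p->6 6-q->6}
[2] R2 @ {0↦6, 1↦7, 2↦1}  ⇒  4 nodes, 9 edges  {0-p->0 0-q->0 0-q->1 0-q->2 1-p->0 1-q->0 1-p->1 1-q->1 2-q->2}
[3] R3 @ {0↦0, 1↦1}  ⇒  4 nodes, 6 edges  {0-q->1 0-q->2 1-p->0 1-p->1 1-q->1 2-q->2}
[4] R3 @ {0↦1, 1↦0}  ⇒  4 nodes, 3 edges  {0-q->2 1-p->0 2-q->2}
normal form: no rule applies after step 4
NF edges: [(0, 2, 'q'), (1, 0, 'p'), (2, 2, 'q')]

Answer: p:1 q:2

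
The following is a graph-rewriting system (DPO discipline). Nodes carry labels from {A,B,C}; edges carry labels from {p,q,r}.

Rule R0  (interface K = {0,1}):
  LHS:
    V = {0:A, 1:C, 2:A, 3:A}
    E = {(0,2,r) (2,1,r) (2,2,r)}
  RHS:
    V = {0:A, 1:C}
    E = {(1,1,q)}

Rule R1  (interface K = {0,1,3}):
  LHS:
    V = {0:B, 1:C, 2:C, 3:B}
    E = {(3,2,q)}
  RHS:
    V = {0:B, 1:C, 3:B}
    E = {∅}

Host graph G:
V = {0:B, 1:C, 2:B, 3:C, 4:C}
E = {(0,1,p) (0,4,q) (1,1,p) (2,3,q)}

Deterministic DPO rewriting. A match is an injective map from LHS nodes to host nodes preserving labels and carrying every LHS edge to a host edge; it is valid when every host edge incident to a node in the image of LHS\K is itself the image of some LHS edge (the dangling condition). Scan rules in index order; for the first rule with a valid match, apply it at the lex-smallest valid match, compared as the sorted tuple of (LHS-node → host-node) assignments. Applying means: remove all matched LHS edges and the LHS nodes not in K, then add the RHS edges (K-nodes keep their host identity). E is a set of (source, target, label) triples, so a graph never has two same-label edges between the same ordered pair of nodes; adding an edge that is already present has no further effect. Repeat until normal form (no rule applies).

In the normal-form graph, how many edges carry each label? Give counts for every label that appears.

initial: |V|=5 |E|=4  E = 0-p->1 0-q->4 1-p->1 2-q->3
step 1: apply R1 at {0↦0, 1↦1, 2↦3, 3↦2}  → |V|=4 |E|=3  E = 0-p->1 0-q->4 1-p->1
step 2: apply R1 at {0↦2, 1↦1, 2↦4, 3↦0}  → |V|=3 |E|=2  E = 0-p->1 1-p->1
halt: no rule applies after step 2
NF edges: [(0, 1, 'p'), (1, 1, 'p')]

Answer: p:2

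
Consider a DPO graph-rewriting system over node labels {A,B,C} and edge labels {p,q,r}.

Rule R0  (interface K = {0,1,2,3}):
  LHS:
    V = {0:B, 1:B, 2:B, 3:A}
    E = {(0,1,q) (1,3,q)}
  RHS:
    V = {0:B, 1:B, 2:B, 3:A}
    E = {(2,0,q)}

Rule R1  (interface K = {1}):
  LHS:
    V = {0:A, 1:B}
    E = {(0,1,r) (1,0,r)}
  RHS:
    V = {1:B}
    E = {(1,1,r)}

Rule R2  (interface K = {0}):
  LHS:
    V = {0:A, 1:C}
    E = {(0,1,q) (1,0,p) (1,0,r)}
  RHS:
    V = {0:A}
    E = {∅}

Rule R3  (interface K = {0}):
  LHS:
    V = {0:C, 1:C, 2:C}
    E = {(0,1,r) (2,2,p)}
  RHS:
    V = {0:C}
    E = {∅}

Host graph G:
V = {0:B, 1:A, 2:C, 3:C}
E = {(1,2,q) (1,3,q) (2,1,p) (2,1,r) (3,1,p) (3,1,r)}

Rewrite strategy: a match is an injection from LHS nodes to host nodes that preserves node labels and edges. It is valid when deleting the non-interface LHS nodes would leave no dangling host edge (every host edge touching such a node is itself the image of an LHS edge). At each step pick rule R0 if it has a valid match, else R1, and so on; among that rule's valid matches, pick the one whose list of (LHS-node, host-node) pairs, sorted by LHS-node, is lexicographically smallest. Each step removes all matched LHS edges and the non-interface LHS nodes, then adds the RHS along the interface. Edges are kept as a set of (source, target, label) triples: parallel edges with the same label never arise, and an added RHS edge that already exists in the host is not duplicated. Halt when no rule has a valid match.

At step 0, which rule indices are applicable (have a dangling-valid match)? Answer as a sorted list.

Answer: [R2]

Rewrite trace:
R0: no valid match — LHS pattern not found
R1: no valid match — LHS pattern not found
R2: 2 valid matches — {0↦1, 1↦2}, {0↦1, 1↦3}
R3: no valid match — LHS pattern not found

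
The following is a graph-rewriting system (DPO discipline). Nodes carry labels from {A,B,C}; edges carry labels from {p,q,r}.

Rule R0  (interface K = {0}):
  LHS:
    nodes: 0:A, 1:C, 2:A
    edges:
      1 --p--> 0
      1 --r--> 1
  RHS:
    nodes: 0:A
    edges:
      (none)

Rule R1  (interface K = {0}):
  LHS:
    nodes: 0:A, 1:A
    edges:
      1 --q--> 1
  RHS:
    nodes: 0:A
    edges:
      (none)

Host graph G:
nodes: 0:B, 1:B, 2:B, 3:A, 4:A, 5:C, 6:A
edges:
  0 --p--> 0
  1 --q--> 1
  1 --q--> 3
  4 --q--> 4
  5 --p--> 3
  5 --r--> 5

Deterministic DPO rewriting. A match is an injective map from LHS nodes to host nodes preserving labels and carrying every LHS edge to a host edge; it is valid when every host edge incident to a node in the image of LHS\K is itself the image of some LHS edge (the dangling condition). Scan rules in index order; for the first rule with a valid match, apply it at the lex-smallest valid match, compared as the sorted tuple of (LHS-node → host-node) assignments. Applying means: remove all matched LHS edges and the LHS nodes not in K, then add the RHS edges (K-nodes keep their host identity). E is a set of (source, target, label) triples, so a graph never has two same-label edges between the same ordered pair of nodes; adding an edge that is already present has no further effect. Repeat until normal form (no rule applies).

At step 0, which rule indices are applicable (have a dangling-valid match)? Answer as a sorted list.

Answer: [R0,R1]

Rewrite trace:
R0: 1 valid match — {0↦3, 1↦5, 2↦6}
R1: 2 valid matches — {0↦3, 1↦4}, {0↦6, 1↦4}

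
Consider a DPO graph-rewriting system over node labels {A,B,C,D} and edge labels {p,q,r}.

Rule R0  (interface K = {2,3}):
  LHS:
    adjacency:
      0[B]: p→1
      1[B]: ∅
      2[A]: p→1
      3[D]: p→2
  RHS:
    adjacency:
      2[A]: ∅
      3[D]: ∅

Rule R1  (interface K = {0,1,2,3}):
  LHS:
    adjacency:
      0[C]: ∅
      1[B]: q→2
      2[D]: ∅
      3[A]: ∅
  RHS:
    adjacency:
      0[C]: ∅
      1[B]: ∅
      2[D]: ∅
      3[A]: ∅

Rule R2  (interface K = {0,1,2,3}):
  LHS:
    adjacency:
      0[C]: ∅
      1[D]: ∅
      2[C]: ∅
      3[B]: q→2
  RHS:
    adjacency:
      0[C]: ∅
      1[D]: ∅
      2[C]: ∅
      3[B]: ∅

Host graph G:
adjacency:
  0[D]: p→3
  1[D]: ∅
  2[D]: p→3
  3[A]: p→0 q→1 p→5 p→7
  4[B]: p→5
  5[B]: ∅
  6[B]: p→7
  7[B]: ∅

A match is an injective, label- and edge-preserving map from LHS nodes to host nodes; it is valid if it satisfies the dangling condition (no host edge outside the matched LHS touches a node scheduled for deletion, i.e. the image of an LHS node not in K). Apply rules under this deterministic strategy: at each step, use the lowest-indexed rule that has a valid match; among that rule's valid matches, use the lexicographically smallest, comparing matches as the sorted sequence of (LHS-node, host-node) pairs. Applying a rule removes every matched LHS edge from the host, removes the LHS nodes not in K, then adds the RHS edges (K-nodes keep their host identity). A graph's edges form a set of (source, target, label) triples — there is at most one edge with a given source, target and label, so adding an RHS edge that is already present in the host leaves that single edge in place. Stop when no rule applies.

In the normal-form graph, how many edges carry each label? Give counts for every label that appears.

initial: |V|=8 |E|=8  E = 0-p->3 2-p->3 3-p->0 3-q->1 3-p->5 3-p->7 4-p->5 6-p->7
step 1: apply R0 at {0↦4, 1↦5, 2↦3, 3↦0}  → |V|=6 |E|=5  E = 2-p->3 3-p->0 3-q->1 3-p->7 6-p->7
step 2: apply R0 at {0↦6, 1↦7, 2↦3, 3↦2}  → |V|=4 |E|=2  E = 3-p->0 3-q->1
normal form: no rule applies after step 2
NF edges: [(3, 0, 'p'), (3, 1, 'q')]

Answer: p:1 q:1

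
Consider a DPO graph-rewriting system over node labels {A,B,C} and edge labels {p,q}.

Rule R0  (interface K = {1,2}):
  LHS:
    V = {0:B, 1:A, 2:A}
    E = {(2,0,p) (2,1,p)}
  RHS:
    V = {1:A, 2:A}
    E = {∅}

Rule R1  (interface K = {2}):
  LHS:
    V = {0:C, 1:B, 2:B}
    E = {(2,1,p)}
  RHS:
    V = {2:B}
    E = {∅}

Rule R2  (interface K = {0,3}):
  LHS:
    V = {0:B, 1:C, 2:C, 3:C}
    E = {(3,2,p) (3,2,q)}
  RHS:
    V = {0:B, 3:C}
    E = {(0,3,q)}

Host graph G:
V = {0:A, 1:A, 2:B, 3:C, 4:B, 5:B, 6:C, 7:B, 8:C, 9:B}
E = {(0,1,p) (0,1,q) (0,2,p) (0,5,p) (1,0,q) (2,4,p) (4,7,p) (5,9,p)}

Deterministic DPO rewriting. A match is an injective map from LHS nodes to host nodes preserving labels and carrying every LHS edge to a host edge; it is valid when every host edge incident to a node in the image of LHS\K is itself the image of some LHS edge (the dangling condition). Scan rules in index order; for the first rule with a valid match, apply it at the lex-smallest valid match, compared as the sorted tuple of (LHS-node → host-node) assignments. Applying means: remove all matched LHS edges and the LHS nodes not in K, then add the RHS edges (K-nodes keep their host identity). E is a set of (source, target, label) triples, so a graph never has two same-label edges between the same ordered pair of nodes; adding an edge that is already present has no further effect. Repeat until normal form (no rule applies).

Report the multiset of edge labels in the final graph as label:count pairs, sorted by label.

Answer: p:1 q:2

Derivation:
start.  V:10 E:8  edges: 0-p->1 0-q->1 0-p->2 0-p->5 1-q->0 2-p->4 4-p->7 5-p->9
1. fire R1 via {0↦3, 1↦7, 2↦4}  →  V:8 E:7  edges: 0-p->1 0-q->1 0-p->2 0-p->5 1-q->0 2-p->4 5-p->9
2. fire R1 via {0↦6, 1↦4, 2↦2}  →  V:6 E:6  edges: 0-p->1 0-q->1 0-p->2 0-p->5 1-q->0 5-p->9
3. fire R0 via {0↦2, 1↦1, 2↦0}  →  V:5 E:4  edges: 0-q->1 0-p->5 1-q->0 5-p->9
4. fire R1 via {0↦8, 1↦9, 2↦5}  →  V:3 E:3  edges: 0-q->1 0-p->5 1-q->0
final graph: no rule applies after step 4
NF edges: [(0, 1, 'q'), (0, 5, 'p'), (1, 0, 'q')]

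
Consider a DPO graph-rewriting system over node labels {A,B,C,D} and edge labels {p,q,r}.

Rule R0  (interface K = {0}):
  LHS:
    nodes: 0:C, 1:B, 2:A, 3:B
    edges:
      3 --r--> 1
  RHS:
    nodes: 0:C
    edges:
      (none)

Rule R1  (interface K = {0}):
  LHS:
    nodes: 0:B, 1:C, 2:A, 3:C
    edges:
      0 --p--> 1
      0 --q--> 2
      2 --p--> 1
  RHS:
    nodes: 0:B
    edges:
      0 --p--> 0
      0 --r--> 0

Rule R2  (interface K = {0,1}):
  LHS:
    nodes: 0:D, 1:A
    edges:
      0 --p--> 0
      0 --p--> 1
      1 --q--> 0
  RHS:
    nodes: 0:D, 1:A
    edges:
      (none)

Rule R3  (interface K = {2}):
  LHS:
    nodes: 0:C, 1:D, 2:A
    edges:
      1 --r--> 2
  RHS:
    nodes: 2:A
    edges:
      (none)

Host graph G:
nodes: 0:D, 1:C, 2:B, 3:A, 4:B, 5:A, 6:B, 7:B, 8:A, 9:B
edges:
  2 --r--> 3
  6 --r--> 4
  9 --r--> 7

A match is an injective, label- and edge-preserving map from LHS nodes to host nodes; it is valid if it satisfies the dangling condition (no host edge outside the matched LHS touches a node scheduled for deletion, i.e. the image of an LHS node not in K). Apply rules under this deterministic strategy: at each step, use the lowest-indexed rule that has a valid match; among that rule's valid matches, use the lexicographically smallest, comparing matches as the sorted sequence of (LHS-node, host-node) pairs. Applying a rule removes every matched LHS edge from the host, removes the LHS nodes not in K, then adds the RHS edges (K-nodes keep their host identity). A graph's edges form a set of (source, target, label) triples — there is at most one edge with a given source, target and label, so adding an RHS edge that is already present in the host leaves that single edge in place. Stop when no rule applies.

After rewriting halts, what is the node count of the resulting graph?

[0] host  ⇒  10 nodes, 3 edges  {2-r->3 6-r->4 9-r->7}
[1] R0 @ {0↦1, 1↦4, 2↦5, 3↦6}  ⇒  7 nodes, 2 edges  {2-r->3 9-r->7}
[2] R0 @ {0↦1, 1↦7, 2↦8, 3↦9}  ⇒  4 nodes, 1 edges  {2-r->3}
final graph: no rule applies after step 2
NF nodes: {0:D, 1:C, 2:B, 3:A}

Answer: 4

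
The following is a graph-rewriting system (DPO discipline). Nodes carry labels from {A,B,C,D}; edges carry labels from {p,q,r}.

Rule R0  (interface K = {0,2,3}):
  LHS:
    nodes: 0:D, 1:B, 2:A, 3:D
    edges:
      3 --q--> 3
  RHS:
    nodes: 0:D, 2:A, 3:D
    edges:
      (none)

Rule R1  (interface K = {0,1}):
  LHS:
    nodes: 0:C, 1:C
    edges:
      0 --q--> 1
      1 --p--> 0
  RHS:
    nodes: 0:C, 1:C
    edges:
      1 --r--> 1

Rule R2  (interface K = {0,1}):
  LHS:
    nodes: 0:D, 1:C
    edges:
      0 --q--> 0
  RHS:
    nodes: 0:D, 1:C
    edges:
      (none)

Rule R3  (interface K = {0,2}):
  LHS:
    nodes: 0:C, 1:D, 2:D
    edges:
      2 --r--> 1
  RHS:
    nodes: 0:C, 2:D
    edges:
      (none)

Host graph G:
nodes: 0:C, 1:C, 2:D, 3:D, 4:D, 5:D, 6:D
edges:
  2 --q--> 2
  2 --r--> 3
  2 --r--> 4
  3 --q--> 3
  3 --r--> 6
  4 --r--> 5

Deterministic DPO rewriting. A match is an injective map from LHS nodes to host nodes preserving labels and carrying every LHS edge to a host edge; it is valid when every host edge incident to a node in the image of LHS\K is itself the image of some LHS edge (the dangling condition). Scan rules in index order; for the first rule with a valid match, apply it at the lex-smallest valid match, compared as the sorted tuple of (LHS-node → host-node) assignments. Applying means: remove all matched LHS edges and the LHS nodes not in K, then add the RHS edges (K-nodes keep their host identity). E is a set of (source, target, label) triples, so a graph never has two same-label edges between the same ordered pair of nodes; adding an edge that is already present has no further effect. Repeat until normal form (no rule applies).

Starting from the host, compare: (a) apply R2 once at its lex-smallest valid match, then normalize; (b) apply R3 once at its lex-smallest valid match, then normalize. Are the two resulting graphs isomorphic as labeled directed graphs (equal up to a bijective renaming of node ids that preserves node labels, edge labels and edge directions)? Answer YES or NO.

Answer: YES

Derivation:
branch R2-first: apply at {0↦2, 1↦0} → |E|=5, then 5 more step(s) → NF |V|=3 |E|=0 V={0:C, 1:C, 2:D} E=∅
branch R3-first: apply at {0↦0, 1↦5, 2↦4} → |E|=5, then 5 more step(s) → NF |V|=3 |E|=0 V={0:C, 1:C, 2:D} E=∅
graphs isomorphic (equal up to label-preserving node renaming)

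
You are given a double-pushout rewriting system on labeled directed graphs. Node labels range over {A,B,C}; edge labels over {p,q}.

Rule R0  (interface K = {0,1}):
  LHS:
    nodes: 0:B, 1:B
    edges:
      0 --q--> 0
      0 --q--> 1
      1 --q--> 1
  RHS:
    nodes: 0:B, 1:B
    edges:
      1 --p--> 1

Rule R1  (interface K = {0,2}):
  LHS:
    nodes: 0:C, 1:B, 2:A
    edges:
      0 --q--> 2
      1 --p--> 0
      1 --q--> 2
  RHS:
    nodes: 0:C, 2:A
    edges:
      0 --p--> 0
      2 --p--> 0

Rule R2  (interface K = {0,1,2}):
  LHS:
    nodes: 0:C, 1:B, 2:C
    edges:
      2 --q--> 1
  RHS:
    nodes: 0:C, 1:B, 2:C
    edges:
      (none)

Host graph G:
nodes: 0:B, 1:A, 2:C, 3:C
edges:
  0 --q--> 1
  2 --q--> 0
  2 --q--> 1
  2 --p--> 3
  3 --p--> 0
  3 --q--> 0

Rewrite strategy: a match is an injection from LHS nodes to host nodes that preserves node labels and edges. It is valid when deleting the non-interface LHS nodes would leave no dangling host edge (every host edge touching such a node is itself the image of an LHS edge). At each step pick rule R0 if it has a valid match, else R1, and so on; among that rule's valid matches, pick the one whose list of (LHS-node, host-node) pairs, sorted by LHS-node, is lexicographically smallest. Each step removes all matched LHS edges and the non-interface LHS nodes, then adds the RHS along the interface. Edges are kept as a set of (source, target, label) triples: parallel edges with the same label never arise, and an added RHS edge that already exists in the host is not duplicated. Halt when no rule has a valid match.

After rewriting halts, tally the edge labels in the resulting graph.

Answer: p:2 q:2

Steps:
initial: |V|=4 |E|=6  E = 0-q->1 2-q->0 2-q->1 2-p->3 3-p->0 3-q->0
step 1: apply R2 at {0↦2, 1↦0, 2↦3}  → |V|=4 |E|=5  E = 0-q->1 2-q->0 2-q->1 2-p->3 3-p->0
step 2: apply R2 at {0↦3, 1↦0, 2↦2}  → |V|=4 |E|=4  E = 0-q->1 2-q->1 2-p->3 3-p->0
normal form: no rule applies after step 2
NF edges: [(0, 1, 'q'), (2, 1, 'q'), (2, 3, 'p'), (3, 0, 'p')]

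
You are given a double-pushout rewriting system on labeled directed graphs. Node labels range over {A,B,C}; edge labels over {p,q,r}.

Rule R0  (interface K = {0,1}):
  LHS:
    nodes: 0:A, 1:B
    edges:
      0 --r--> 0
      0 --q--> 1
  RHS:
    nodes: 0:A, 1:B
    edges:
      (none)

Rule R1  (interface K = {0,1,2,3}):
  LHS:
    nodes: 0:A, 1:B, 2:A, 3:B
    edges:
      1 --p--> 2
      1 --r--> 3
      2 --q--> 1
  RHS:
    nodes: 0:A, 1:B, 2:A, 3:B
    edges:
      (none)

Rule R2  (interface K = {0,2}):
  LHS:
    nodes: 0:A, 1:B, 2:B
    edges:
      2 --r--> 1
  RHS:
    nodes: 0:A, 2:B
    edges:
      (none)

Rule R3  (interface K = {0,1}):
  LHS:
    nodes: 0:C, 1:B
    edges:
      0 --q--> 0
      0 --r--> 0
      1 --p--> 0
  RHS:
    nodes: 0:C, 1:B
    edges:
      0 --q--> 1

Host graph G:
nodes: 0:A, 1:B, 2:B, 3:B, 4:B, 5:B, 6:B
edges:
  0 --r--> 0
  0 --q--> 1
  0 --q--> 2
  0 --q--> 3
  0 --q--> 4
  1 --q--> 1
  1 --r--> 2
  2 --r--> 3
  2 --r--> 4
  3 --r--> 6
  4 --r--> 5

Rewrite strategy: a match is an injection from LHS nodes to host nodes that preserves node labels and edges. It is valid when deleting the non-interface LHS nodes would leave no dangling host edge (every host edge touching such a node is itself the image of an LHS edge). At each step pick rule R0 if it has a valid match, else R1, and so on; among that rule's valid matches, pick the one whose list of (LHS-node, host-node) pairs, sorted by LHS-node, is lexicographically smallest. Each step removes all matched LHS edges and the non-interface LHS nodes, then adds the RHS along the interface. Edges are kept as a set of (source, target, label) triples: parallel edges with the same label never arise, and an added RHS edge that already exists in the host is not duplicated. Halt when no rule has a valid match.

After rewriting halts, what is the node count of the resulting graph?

initial: |V|=7 |E|=11  E = 0-r->0 0-q->1 0-q->2 0-q->3 0-q->4 1-q->1 1-r->2 2-r->3 2-r->4 3-r->6 4-r->5
step 1: apply R0 at {0↦0, 1↦1}  → |V|=7 |E|=9  E = 0-q->2 0-q->3 0-q->4 1-q->1 1-r->2 2-r->3 2-r->4 3-r->6 4-r->5
step 2: apply R2 at {0↦0, 1↦5, 2↦4}  → |V|=6 |E|=8  E = 0-q->2 0-q->3 0-q->4 1-q->1 1-r->2 2-r->3 2-r->4 3-r->6
step 3: apply R2 at {0↦0, 1↦6, 2↦3}  → |V|=5 |E|=7  E = 0-q->2 0-q->3 0-q->4 1-q->1 1-r->2 2-r->3 2-r->4
final graph: no rule applies after step 3
NF nodes: {0:A, 1:B, 2:B, 3:B, 4:B}

Answer: 5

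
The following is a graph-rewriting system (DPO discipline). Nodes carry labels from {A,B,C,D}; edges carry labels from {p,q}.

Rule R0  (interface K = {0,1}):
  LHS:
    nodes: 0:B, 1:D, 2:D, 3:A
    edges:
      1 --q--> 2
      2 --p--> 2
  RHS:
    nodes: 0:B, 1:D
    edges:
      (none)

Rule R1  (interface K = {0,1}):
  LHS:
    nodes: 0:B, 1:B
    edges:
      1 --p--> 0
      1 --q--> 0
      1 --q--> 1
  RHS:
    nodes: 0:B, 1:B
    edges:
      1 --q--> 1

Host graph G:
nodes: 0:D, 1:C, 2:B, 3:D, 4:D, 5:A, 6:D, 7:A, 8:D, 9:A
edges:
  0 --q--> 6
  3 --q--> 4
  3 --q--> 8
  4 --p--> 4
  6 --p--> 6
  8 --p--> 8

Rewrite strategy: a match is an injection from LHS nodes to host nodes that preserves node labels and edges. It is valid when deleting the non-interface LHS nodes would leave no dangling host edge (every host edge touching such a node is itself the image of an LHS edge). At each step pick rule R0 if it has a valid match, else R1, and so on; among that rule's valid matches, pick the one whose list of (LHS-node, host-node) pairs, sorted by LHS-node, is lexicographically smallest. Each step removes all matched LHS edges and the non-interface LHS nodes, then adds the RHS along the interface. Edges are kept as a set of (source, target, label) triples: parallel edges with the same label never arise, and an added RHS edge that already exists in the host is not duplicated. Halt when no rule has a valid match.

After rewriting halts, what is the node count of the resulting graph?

Answer: 4

Rewrite trace:
start.  V:10 E:6  edges: 0-q->6 3-q->4 3-q->8 4-p->4 6-p->6 8-p->8
1. fire R0 via {0↦2, 1↦0, 2↦6, 3↦5}  →  V:8 E:4  edges: 3-q->4 3-q->8 4-p->4 8-p->8
2. fire R0 via {0↦2, 1↦3, 2↦4, 3↦7}  →  V:6 E:2  edges: 3-q->8 8-p->8
3. fire R0 via {0↦2, 1↦3, 2↦8, 3↦9}  →  V:4 E:0  edges: ∅
halt: no rule applies after step 3
NF nodes: {0:D, 1:C, 2:B, 3:D}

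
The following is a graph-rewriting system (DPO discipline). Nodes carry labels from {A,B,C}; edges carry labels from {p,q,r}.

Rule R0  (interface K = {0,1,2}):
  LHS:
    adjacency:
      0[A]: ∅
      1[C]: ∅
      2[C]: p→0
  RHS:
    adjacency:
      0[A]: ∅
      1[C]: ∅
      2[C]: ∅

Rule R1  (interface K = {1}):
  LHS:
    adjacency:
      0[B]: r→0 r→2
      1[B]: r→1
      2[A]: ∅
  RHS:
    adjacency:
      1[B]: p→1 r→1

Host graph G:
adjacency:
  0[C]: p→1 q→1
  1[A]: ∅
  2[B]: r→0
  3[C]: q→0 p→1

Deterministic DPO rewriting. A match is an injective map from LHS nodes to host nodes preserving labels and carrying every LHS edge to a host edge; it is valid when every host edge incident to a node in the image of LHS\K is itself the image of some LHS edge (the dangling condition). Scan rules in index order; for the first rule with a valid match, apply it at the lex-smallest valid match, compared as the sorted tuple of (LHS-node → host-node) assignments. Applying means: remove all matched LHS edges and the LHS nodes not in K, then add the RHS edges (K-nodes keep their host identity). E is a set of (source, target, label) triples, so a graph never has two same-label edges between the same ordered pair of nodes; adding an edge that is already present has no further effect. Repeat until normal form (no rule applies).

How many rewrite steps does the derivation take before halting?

start.  V:4 E:5  edges: 0-p->1 0-q->1 2-r->0 3-q->0 3-p->1
1. fire R0 via {0↦1, 1↦0, 2↦3}  →  V:4 E:4  edges: 0-p->1 0-q->1 2-r->0 3-q->0
2. fire R0 via {0↦1, 1↦3, 2↦0}  →  V:4 E:3  edges: 0-q->1 2-r->0 3-q->0
final graph: no rule applies after step 2

Answer: 2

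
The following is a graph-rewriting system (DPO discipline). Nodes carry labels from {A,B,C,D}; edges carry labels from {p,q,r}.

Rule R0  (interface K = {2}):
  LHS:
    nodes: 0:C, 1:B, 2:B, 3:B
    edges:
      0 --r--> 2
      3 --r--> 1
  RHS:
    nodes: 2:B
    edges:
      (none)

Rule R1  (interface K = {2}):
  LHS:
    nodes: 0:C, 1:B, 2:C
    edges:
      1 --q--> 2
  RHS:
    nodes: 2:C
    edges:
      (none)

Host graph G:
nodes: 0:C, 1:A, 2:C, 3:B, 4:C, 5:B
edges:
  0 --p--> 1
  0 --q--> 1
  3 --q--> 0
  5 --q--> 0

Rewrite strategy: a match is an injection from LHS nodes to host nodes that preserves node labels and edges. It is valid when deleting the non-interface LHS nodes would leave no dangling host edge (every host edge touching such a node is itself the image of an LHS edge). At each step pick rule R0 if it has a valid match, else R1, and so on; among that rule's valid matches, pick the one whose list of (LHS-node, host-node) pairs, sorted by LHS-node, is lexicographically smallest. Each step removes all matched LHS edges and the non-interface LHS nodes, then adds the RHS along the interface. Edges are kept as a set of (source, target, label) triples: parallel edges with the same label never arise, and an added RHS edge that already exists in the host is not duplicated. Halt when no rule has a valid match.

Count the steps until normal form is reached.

Answer: 2

Derivation:
initial: |V|=6 |E|=4  E = 0-p->1 0-q->1 3-q->0 5-q->0
step 1: apply R1 at {0↦2, 1↦3, 2↦0}  → |V|=4 |E|=3  E = 0-p->1 0-q->1 5-q->0
step 2: apply R1 at {0↦4, 1↦5, 2↦0}  → |V|=2 |E|=2  E = 0-p->1 0-q->1
normal form: no rule applies after step 2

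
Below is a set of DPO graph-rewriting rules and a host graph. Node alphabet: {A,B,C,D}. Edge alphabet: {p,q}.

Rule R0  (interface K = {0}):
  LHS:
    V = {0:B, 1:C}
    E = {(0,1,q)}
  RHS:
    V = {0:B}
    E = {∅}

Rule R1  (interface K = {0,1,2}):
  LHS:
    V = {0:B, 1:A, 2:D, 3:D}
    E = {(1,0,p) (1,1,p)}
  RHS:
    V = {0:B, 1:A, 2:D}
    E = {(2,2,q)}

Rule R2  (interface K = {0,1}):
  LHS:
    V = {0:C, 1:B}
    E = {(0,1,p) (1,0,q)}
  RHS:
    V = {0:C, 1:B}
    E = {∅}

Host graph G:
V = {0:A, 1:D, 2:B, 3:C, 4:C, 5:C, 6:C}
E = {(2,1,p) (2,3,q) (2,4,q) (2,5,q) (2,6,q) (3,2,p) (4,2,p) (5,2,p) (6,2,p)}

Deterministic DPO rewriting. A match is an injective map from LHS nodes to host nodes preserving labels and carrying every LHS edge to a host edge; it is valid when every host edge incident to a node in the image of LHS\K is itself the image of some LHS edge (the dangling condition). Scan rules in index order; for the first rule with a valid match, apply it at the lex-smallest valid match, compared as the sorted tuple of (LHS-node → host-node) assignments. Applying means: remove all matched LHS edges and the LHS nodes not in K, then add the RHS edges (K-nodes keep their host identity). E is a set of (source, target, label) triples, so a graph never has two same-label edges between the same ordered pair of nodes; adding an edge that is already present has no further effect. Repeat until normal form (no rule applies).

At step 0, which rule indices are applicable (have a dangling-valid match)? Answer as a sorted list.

R0: no valid match — 4 raw matches, all fail dangling condition
R1: no valid match — LHS pattern not found
R2: 4 valid matches — {0↦3, 1↦2}, {0↦4, 1↦2}, {0↦5, 1↦2} (+1 more)

Answer: [R2]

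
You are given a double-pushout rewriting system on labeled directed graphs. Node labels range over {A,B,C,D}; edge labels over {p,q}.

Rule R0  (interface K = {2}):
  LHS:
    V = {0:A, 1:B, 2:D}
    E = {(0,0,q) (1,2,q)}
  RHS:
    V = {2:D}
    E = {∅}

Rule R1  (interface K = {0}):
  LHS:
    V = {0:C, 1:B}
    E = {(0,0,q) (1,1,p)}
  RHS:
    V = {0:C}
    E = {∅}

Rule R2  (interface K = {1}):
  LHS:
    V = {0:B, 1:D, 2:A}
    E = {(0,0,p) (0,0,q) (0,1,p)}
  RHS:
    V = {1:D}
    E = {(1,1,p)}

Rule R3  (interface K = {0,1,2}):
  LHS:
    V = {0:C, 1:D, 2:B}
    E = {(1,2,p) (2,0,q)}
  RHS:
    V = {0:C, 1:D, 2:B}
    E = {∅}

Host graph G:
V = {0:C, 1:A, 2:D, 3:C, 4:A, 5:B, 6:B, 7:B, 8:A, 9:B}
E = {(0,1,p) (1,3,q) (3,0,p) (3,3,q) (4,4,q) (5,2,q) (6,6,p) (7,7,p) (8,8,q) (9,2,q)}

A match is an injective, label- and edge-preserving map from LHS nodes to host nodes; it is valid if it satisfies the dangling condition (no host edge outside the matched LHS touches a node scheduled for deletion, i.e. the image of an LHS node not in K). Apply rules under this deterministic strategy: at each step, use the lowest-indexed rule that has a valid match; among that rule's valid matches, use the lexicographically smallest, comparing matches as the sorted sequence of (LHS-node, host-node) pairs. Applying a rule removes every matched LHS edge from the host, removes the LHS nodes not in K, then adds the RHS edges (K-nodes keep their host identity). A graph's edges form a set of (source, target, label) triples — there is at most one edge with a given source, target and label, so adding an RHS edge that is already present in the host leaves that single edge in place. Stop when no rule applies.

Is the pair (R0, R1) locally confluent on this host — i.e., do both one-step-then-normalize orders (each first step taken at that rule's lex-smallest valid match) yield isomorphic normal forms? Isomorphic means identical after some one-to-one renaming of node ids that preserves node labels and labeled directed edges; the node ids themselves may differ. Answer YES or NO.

Answer: YES

Rewrite trace:
branch R0-first: apply at {0↦4, 1↦5, 2↦2} → |E|=8, then 2 more step(s) → NF |V|=5 |E|=4 V={0:C, 1:A, 2:D, 3:C, 7:B} E=0-p->1 1-q->3 3-p->0 7-p->7
branch R1-first: apply at {0↦3, 1↦6} → |E|=8, then 2 more step(s) → NF |V|=5 |E|=4 V={0:C, 1:A, 2:D, 3:C, 7:B} E=0-p->1 1-q->3 3-p->0 7-p->7
graphs isomorphic (equal up to label-preserving node renaming)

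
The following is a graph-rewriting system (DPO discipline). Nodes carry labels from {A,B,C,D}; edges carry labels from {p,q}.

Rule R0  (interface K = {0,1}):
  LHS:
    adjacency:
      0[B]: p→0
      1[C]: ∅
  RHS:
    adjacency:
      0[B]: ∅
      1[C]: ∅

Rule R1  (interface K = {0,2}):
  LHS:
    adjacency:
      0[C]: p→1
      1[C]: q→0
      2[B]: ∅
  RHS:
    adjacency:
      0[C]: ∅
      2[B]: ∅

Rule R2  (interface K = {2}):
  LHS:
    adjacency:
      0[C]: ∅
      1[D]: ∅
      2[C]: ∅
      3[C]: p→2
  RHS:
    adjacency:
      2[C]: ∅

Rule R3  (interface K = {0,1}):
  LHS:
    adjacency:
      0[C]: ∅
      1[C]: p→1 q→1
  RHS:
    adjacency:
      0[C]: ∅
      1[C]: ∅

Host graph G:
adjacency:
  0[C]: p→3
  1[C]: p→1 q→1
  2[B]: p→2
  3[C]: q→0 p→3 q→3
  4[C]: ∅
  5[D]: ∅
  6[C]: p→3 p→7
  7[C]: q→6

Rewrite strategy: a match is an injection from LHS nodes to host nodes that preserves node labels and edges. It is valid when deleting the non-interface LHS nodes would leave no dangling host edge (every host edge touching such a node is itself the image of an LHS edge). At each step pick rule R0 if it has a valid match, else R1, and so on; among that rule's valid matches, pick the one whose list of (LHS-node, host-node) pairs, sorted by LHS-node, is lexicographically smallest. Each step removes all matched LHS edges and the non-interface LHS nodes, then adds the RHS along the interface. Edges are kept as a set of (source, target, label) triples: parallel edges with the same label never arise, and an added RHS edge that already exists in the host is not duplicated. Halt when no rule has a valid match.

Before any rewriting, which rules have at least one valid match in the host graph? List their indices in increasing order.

Answer: [R0,R1,R3]

Steps:
R0: 6 valid matches — {0↦2, 1↦0}, {0↦2, 1↦1}, {0↦2, 1↦3} (+3 more)
R1: 1 valid match — {0↦6, 1↦7, 2↦2}
R2: no valid match — 12 raw matches, all fail dangling condition
R3: 10 valid matches — {0↦0, 1↦1}, {0↦0, 1↦3}, {0↦1, 1↦3} (+7 more)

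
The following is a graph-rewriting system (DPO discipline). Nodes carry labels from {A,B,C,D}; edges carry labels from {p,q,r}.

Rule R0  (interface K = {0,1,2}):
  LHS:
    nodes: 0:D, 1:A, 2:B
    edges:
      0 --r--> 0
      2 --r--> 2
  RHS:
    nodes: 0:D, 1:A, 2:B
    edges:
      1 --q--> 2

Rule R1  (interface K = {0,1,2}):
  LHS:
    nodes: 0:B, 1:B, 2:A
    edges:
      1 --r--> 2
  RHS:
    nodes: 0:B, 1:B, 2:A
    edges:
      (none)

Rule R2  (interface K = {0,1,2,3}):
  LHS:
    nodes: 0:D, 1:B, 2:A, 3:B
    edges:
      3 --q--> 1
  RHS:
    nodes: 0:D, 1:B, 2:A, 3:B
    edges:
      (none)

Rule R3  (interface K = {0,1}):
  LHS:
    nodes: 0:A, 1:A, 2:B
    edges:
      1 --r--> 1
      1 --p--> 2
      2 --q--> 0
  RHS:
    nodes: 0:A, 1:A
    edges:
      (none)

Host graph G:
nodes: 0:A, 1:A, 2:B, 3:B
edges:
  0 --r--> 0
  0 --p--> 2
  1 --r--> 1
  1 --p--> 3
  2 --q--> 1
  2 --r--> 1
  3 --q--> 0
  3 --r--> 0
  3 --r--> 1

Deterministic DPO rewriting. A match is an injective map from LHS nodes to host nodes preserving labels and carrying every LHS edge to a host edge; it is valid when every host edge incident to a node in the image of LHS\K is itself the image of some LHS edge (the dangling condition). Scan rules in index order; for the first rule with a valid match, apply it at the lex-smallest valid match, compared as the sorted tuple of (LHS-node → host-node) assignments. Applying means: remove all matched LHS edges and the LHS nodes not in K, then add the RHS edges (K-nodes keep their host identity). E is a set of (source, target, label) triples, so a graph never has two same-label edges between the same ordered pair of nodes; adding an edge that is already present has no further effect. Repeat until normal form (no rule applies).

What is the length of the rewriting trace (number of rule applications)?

initial: |V|=4 |E|=9  E = 0-r->0 0-p->2 1-r->1 1-p->3 2-q->1 2-r->1 3-q->0 3-r->0 3-r->1
step 1: apply R1 at {0↦2, 1↦3, 2↦0}  → |V|=4 |E|=8  E = 0-r->0 0-p->2 1-r->1 1-p->3 2-q->1 2-r->1 3-q->0 3-r->1
step 2: apply R1 at {0↦2, 1↦3, 2↦1}  → |V|=4 |E|=7  E = 0-r->0 0-p->2 1-r->1 1-p->3 2-q->1 2-r->1 3-q->0
step 3: apply R1 at {0↦3, 1↦2, 2↦1}  → |V|=4 |E|=6  E = 0-r->0 0-p->2 1-r->1 1-p->3 2-q->1 3-q->0
step 4: apply R3 at {0↦0, 1↦1, 2↦3}  → |V|=3 |E|=3  E = 0-r->0 0-p->2 2-q->1
step 5: apply R3 at {0↦1, 1↦0, 2↦2}  → |V|=2 |E|=0  E = ∅
halt: no rule applies after step 5

Answer: 5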